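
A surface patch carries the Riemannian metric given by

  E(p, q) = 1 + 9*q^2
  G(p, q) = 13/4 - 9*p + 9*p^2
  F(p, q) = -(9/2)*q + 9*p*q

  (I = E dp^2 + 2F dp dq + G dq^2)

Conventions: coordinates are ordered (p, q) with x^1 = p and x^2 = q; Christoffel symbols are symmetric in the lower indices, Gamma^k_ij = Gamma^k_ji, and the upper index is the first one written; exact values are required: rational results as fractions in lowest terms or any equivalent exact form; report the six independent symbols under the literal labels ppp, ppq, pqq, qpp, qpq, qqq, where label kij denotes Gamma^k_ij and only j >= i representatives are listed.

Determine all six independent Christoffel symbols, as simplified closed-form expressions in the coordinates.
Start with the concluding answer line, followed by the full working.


Answer: Gamma_ppp = 0, Gamma_ppq = 36*q/(36*p^2 - 36*p + 36*q^2 + 13), Gamma_pqq = 0, Gamma_qpp = 0, Gamma_qpq = (36*p - 18)/(36*p^2 - 36*p + 36*q^2 + 13), Gamma_qqq = 0

E = 1 + 9*q^2; F = -(9/2)*q + 9*p*q; G = 13/4 - 9*p + 9*p^2
Gamma^k_ij = (1/2) g^{kl} (d_i g_jl + d_j g_il - d_l g_ij), with g^inv = (1/(EG-F^2)) [[G, -F], [-F, E]]
first partials: E_p = 0, E_q = 18*q, F_p = 9*q, F_q = -9/2 + 9*p, G_p = -9 + 18*p, G_q = 0
D = EG - F^2 = 13/4 - 9*p + 9*q^2 + 9*p^2
expanded: Gamma^p_pp = (G E_p - 2F F_p + F E_q)/(2D), Gamma^p_pq = (G E_q - F G_p)/(2D), Gamma^p_qq = (2G F_q - G G_p - F G_q)/(2D), Gamma^q_pp = (2E F_p - E E_q - F E_p)/(2D), Gamma^q_pq = (E G_p - F E_q)/(2D), Gamma^q_qq = (E G_q - 2F F_q + F G_p)/(2D); substitute and cancel common factors


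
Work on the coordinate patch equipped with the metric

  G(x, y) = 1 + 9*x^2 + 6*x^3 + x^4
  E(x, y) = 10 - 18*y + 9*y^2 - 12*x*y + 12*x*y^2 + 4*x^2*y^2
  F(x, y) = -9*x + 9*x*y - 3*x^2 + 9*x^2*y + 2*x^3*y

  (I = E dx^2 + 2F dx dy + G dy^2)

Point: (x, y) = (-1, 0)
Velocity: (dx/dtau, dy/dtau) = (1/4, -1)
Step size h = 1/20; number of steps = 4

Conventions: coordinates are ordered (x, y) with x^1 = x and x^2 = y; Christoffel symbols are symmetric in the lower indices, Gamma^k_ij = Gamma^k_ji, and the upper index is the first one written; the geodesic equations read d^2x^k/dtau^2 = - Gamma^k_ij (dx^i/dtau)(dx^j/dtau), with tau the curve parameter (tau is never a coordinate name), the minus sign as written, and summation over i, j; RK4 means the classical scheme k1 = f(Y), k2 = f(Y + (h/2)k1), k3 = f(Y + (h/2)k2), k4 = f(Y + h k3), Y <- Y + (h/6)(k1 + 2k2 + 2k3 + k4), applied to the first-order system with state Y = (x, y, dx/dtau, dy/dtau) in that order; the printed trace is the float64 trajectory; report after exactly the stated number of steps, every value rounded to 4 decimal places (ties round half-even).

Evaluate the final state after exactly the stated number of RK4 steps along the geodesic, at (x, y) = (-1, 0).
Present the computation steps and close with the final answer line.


f(Y) = (dx/dtau, dy/dtau, -Gamma^x_ij Y'^i Y'^j, -Gamma^y_ij Y'^i Y'^j) with the Gammas evaluated at the stage position; h = 0.050000; intermediate values shown to 6 dp
step 0: x = -1.0000, y = 0.0000, dx/dtau = 0.2500, dy/dtau = -1.0000
step 1:
  k1: at (x, y) = (-1.000000, 0.000000), (dx/dtau, dy/dtau) = (0.250000, -1.000000); Gamma_xxx = 0.000000, Gamma_xxy = -0.214286, Gamma_xyy = 0.000000, Gamma_yxx = 0.000000, Gamma_yxy = -0.142857, Gamma_yyy = 0.000000; k1 = (0.250000, -1.000000, -0.107143, -0.071429)
  k2: at (x, y) = (-0.993750, -0.025000), (dx/dtau, dy/dtau) = (0.247321, -1.001786); Gamma_xxx = 0.010707, Gamma_xxy = -0.216822, Gamma_xyy = 0.000000, Gamma_yxx = 0.007056, Gamma_yxy = -0.142888, Gamma_yyy = 0.000000; k2 = (0.247321, -1.001786, -0.108096, -0.071236)
  k3: at (x, y) = (-0.993817, -0.025045), (dx/dtau, dy/dtau) = (0.247298, -1.001781); Gamma_xxx = 0.010726, Gamma_xxy = -0.216788, Gamma_xyy = 0.000000, Gamma_yxx = 0.007069, Gamma_yxy = -0.142868, Gamma_yyy = 0.000000; k3 = (0.247298, -1.001781, -0.108069, -0.071220)
  k4: at (x, y) = (-0.987635, -0.050089), (dx/dtau, dy/dtau) = (0.244597, -1.003561); Gamma_xxx = 0.021435, Gamma_xxy = -0.219259, Gamma_xyy = 0.000000, Gamma_yxx = 0.013962, Gamma_yxy = -0.142814, Gamma_yyy = 0.000000; k4 = (0.244597, -1.003561, -0.108924, -0.070948)
  Y <- Y + (h/6)(k1 + 2k2 + 2k3 + k4): x = -0.9876, y = -0.0501, dx/dtau = 0.2446, dy/dtau = -1.0036
step 2:
  k1: at (x, y) = (-0.987635, -0.050089), (dx/dtau, dy/dtau) = (0.244597, -1.003561); Gamma_xxx = 0.021435, Gamma_xxy = -0.219259, Gamma_xyy = 0.000000, Gamma_yxx = 0.013962, Gamma_yxy = -0.142815, Gamma_yyy = 0.000000; k1 = (0.244597, -1.003561, -0.108925, -0.070948)
  k2: at (x, y) = (-0.981520, -0.075178), (dx/dtau, dy/dtau) = (0.241874, -1.005334); Gamma_xxx = 0.032141, Gamma_xxy = -0.221664, Gamma_xyy = 0.000000, Gamma_yxx = 0.020688, Gamma_yxy = -0.142678, Gamma_yyy = 0.000000; k2 = (0.241874, -1.005334, -0.109682, -0.070599)
  k3: at (x, y) = (-0.981588, -0.075222), (dx/dtau, dy/dtau) = (0.241855, -1.005326); Gamma_xxx = 0.032159, Gamma_xxy = -0.221630, Gamma_xyy = 0.000000, Gamma_yxx = 0.020700, Gamma_yxy = -0.142659, Gamma_yyy = 0.000000; k3 = (0.241855, -1.005326, -0.109657, -0.070584)
  k4: at (x, y) = (-0.975542, -0.100355), (dx/dtau, dy/dtau) = (0.239114, -1.007090); Gamma_xxx = 0.042856, Gamma_xxy = -0.223967, Gamma_xyy = 0.000000, Gamma_yxx = 0.027256, Gamma_yxy = -0.142442, Gamma_yyy = 0.000000; k4 = (0.239114, -1.007090, -0.110317, -0.070161)
  Y <- Y + (h/6)(k1 + 2k2 + 2k3 + k4): x = -0.9755, y = -0.1004, dx/dtau = 0.2391, dy/dtau = -1.0071
step 3:
  k1: at (x, y) = (-0.975542, -0.100356), (dx/dtau, dy/dtau) = (0.239114, -1.007090); Gamma_xxx = 0.042856, Gamma_xxy = -0.223967, Gamma_xyy = 0.000000, Gamma_yxx = 0.027256, Gamma_yxy = -0.142442, Gamma_yyy = 0.000000; k1 = (0.239114, -1.007090, -0.110317, -0.070161)
  k2: at (x, y) = (-0.969564, -0.125533), (dx/dtau, dy/dtau) = (0.236356, -1.008844); Gamma_xxx = 0.053540, Gamma_xxy = -0.226234, Gamma_xyy = 0.000000, Gamma_yxx = 0.033641, Gamma_yxy = -0.142147, Gamma_yyy = 0.000000; k2 = (0.236356, -1.008844, -0.110880, -0.069668)
  k3: at (x, y) = (-0.969633, -0.125577), (dx/dtau, dy/dtau) = (0.236342, -1.008831); Gamma_xxx = 0.053558, Gamma_xxy = -0.226199, Gamma_xyy = 0.000000, Gamma_yxx = 0.033652, Gamma_yxy = -0.142130, Gamma_yyy = 0.000000; k3 = (0.236342, -1.008831, -0.110857, -0.069655)
  k4: at (x, y) = (-0.963725, -0.150797), (dx/dtau, dy/dtau) = (0.233571, -1.010572); Gamma_xxx = 0.064223, Gamma_xxy = -0.228395, Gamma_xyy = 0.000000, Gamma_yxx = 0.039862, Gamma_yxy = -0.141759, Gamma_yyy = 0.000000; k4 = (0.233571, -1.010572, -0.111325, -0.069096)
  Y <- Y + (h/6)(k1 + 2k2 + 2k3 + k4): x = -0.9637, y = -0.1508, dx/dtau = 0.2336, dy/dtau = -1.0106
step 4:
  k1: at (x, y) = (-0.963724, -0.150797), (dx/dtau, dy/dtau) = (0.233571, -1.010572); Gamma_xxx = 0.064223, Gamma_xxy = -0.228395, Gamma_xyy = 0.000000, Gamma_yxx = 0.039862, Gamma_yxy = -0.141759, Gamma_yyy = 0.000000; k1 = (0.233571, -1.010572, -0.111325, -0.069096)
  k2: at (x, y) = (-0.957885, -0.176062), (dx/dtau, dy/dtau) = (0.230788, -1.012300); Gamma_xxx = 0.074865, Gamma_xxy = -0.230519, Gamma_xyy = 0.000000, Gamma_yxx = 0.045895, Gamma_yxy = -0.141315, Gamma_yyy = 0.000000; k2 = (0.230788, -1.012300, -0.111698, -0.068474)
  k3: at (x, y) = (-0.957955, -0.176105), (dx/dtau, dy/dtau) = (0.230779, -1.012284); Gamma_xxx = 0.074882, Gamma_xxy = -0.230484, Gamma_xyy = 0.000000, Gamma_yxx = 0.045906, Gamma_yxy = -0.141298, Gamma_yyy = 0.000000; k3 = (0.230779, -1.012284, -0.111677, -0.068463)
  k4: at (x, y) = (-0.952185, -0.201412), (dx/dtau, dy/dtau) = (0.227988, -1.013995); Gamma_xxx = 0.085494, Gamma_xxy = -0.232534, Gamma_xyy = 0.000000, Gamma_yxx = 0.051761, Gamma_yxy = -0.140783, Gamma_yyy = 0.000000; k4 = (0.227988, -1.013995, -0.111957, -0.067783)
  Y <- Y + (h/6)(k1 + 2k2 + 2k3 + k4): x = -0.9522, y = -0.2014, dx/dtau = 0.2280, dy/dtau = -1.0140

Answer: x = -0.9522, y = -0.2014, dx/dtau = 0.2280, dy/dtau = -1.0140


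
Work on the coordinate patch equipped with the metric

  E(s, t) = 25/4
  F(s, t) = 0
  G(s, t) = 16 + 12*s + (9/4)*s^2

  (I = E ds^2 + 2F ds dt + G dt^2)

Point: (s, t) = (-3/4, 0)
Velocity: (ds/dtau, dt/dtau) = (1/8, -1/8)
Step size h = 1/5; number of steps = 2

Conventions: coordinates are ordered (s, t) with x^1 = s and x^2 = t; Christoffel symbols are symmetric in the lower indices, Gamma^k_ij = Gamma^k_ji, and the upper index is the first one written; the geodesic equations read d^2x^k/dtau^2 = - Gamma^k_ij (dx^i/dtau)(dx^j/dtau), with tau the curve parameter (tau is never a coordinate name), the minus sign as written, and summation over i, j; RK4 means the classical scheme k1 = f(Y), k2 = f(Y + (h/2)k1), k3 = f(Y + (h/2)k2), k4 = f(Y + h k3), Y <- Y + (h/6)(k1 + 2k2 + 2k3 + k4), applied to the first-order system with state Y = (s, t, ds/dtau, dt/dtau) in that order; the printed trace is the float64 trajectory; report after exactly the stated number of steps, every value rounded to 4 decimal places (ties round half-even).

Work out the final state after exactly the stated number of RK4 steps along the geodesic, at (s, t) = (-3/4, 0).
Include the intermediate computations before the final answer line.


f(Y) = (ds/dtau, dt/dtau, -Gamma^s_ij Y'^i Y'^j, -Gamma^t_ij Y'^i Y'^j) with the Gammas evaluated at the stage position; h = 0.200000; intermediate values shown to 6 dp
step 0: s = -0.7500, t = 0.0000, ds/dtau = 0.1250, dt/dtau = -0.1250
step 1:
  k1: at (s, t) = (-0.750000, 0.000000), (ds/dtau, dt/dtau) = (0.125000, -0.125000); Gamma_sss = 0.000000, Gamma_sst = 0.000000, Gamma_stt = -0.690000, Gamma_tss = 0.000000, Gamma_tst = 0.521739, Gamma_ttt = 0.000000; k1 = (0.125000, -0.125000, 0.010781, 0.016304)
  k2: at (s, t) = (-0.737500, -0.012500), (ds/dtau, dt/dtau) = (0.126078, -0.123370); Gamma_sss = 0.000000, Gamma_sst = 0.000000, Gamma_stt = -0.694500, Gamma_tss = 0.000000, Gamma_tst = 0.518359, Gamma_ttt = 0.000000; k2 = (0.126078, -0.123370, 0.010570, 0.016125)
  k3: at (s, t) = (-0.737392, -0.012337), (ds/dtau, dt/dtau) = (0.126057, -0.123387); Gamma_sss = 0.000000, Gamma_sst = 0.000000, Gamma_stt = -0.694539, Gamma_tss = 0.000000, Gamma_tst = 0.518330, Gamma_ttt = 0.000000; k3 = (0.126057, -0.123387, 0.010574, 0.016124)
  k4: at (s, t) = (-0.724789, -0.024677), (ds/dtau, dt/dtau) = (0.127115, -0.121775); Gamma_sss = 0.000000, Gamma_sst = 0.000000, Gamma_stt = -0.699076, Gamma_tss = 0.000000, Gamma_tst = 0.514965, Gamma_ttt = 0.000000; k4 = (0.127115, -0.121775, 0.010367, 0.015943)
  Y <- Y + (h/6)(k1 + 2k2 + 2k3 + k4): s = -0.7248, t = -0.0247, ds/dtau = 0.1271, dt/dtau = -0.1218
step 2:
  k1: at (s, t) = (-0.724787, -0.024676), (ds/dtau, dt/dtau) = (0.127115, -0.121775); Gamma_sss = 0.000000, Gamma_sst = 0.000000, Gamma_stt = -0.699077, Gamma_tss = 0.000000, Gamma_tst = 0.514965, Gamma_ttt = 0.000000; k1 = (0.127115, -0.121775, 0.010367, 0.015943)
  k2: at (s, t) = (-0.712076, -0.036854), (ds/dtau, dt/dtau) = (0.128151, -0.120181); Gamma_sss = 0.000000, Gamma_sst = 0.000000, Gamma_stt = -0.703653, Gamma_tss = 0.000000, Gamma_tst = 0.511616, Gamma_ttt = 0.000000; k2 = (0.128151, -0.120181, 0.010163, 0.015759)
  k3: at (s, t) = (-0.711972, -0.036694), (ds/dtau, dt/dtau) = (0.128131, -0.120199); Gamma_sss = 0.000000, Gamma_sst = 0.000000, Gamma_stt = -0.703690, Gamma_tss = 0.000000, Gamma_tst = 0.511589, Gamma_ttt = 0.000000; k3 = (0.128131, -0.120199, 0.010167, 0.015758)
  k4: at (s, t) = (-0.699161, -0.048716), (ds/dtau, dt/dtau) = (0.129148, -0.118624); Gamma_sss = 0.000000, Gamma_sst = 0.000000, Gamma_stt = -0.708302, Gamma_tss = 0.000000, Gamma_tst = 0.508258, Gamma_ttt = 0.000000; k4 = (0.129148, -0.118624, 0.009967, 0.015573)
  Y <- Y + (h/6)(k1 + 2k2 + 2k3 + k4): s = -0.6992, t = -0.0487, ds/dtau = 0.1291, dt/dtau = -0.1186

Answer: s = -0.6992, t = -0.0487, ds/dtau = 0.1291, dt/dtau = -0.1186


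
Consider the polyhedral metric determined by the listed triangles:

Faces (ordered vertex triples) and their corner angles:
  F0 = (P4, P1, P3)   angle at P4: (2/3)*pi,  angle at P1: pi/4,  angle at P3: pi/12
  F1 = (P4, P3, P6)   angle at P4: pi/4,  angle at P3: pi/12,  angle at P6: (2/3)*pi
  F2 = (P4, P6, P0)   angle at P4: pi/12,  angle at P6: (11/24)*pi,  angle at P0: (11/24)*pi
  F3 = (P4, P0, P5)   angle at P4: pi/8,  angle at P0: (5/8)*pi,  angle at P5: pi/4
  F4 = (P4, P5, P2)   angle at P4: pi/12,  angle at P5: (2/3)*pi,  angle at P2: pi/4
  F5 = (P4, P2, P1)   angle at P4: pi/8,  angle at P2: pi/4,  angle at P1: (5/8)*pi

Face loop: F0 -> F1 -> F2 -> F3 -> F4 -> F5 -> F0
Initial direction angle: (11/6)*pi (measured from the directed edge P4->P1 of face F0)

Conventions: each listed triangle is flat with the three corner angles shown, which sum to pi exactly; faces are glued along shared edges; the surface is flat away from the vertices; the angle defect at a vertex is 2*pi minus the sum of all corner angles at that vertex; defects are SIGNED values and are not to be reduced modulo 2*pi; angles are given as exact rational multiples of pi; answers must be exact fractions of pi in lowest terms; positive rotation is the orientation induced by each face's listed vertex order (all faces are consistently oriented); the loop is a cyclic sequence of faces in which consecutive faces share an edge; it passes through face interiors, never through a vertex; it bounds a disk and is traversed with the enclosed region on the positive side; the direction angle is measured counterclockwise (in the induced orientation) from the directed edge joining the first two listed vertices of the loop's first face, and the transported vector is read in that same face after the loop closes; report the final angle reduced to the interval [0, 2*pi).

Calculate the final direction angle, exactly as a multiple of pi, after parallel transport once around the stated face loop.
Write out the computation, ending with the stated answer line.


enclosed vertex P4: corner angles sum to (4/3)*pi, defect = 2*pi - (4/3)*pi = (2/3)*pi
the rotation equals the total enclosed defect, so the final angle is initial + defects (mod 2*pi)
final angle = (11/6)*pi + (2/3)*pi = pi/2 (mod 2*pi)

Answer: final direction angle = pi/2


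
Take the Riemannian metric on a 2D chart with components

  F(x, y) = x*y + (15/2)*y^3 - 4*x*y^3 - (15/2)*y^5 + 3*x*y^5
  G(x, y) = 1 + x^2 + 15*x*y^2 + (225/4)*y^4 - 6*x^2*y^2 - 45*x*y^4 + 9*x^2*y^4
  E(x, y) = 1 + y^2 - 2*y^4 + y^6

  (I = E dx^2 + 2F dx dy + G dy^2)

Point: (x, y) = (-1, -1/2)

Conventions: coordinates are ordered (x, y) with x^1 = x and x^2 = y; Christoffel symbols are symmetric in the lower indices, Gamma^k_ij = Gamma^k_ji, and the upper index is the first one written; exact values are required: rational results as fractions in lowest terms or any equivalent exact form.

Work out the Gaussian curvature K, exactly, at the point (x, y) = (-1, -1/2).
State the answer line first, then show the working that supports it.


Answer: K = -64/14641

E = 73/64, F = -39/64, G = 233/64, EG - F^2 = 121/32 at the point
E_x = 0, E_y = -3/16, F_x = -3/32, F_y = 139/32, G_x = 13/16, G_y = -273/8
E_yy = -17/8, F_xy = -17/16, G_xx = 1/8
By Brioschi, K is (det M1 - det M2) divided by (EG - F^2) squared.
M1 = [[-E_yy/2 + F_xy - G_xx/2, E_x/2, F_x - E_y/2], [F_y - G_x/2, E, F], [G_y/2, F, G]] = [[-1/16, 0, 0], [63/16, 73/64, -39/64], [-273/16, -39/64, 233/64]]; det M1 = -121/512
M2 = [[0, E_y/2, G_x/2], [E_y/2, E, F], [G_x/2, F, G]] = [[0, -3/32, 13/32], [-3/32, 73/64, -39/64], [13/32, -39/64, 233/64]]; det M2 = -89/512
det M1 - det M2 = -1/16; K = -1/16 / (121/32)^2 = -64/14641


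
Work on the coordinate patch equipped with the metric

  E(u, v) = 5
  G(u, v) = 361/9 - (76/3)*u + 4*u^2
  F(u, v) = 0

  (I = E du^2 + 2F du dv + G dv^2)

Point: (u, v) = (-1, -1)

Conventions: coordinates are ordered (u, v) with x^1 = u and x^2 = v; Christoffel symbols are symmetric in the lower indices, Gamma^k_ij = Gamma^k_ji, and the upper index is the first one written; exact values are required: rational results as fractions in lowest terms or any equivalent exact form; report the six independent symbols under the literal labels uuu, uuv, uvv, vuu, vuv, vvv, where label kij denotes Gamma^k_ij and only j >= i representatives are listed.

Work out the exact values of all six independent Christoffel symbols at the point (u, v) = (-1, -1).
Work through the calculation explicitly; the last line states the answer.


E = 5, F = 0, G = 625/9 at the point
E_u = 0, E_v = 0, F_u = 0, F_v = 0, G_u = -100/3, G_v = 0
EG - F^2 = 3125/9;  g^inv = (9/3125) * [[625/9, 0], [0, 5]]
first-kind symbols [ij,l] = (1/2)(d_i g_jl + d_j g_il - d_l g_ij): [uu,u] = E_u/2 = 0, [uu,v] = F_u - E_v/2 = 0, [uv,u] = E_v/2 = 0, [uv,v] = G_u/2 = -50/3, [vv,u] = F_v - G_u/2 = 50/3, [vv,v] = G_v/2 = 0
Gamma^u_ij = (G*[ij,u] - F*[ij,v])/(EG - F^2), Gamma^v_ij = (E*[ij,v] - F*[ij,u])/(EG - F^2)

Answer: Gamma_uuu = 0, Gamma_uuv = 0, Gamma_uvv = 10/3, Gamma_vuu = 0, Gamma_vuv = -6/25, Gamma_vvv = 0


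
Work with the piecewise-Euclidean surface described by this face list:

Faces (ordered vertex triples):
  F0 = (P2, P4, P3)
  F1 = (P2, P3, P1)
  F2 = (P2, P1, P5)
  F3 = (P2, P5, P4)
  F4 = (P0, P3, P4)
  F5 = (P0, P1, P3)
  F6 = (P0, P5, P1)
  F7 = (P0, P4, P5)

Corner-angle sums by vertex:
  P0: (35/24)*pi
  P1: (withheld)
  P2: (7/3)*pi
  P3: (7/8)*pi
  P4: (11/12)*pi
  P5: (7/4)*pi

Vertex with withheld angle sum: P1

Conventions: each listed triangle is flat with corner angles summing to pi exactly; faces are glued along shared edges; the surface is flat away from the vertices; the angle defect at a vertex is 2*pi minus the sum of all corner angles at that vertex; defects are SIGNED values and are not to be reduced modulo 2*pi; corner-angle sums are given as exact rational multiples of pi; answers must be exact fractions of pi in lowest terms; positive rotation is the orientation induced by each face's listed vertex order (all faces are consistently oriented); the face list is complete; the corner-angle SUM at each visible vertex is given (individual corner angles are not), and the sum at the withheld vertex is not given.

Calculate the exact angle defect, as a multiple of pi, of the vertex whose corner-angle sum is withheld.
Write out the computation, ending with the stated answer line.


V = 6, E = 12, F = 8; chi = V - E + F = 2
Gauss-Bonnet: total defect = 2*pi*chi = 4*pi; visible defects sum to (8/3)*pi

Answer: defect(P1) = (4/3)*pi


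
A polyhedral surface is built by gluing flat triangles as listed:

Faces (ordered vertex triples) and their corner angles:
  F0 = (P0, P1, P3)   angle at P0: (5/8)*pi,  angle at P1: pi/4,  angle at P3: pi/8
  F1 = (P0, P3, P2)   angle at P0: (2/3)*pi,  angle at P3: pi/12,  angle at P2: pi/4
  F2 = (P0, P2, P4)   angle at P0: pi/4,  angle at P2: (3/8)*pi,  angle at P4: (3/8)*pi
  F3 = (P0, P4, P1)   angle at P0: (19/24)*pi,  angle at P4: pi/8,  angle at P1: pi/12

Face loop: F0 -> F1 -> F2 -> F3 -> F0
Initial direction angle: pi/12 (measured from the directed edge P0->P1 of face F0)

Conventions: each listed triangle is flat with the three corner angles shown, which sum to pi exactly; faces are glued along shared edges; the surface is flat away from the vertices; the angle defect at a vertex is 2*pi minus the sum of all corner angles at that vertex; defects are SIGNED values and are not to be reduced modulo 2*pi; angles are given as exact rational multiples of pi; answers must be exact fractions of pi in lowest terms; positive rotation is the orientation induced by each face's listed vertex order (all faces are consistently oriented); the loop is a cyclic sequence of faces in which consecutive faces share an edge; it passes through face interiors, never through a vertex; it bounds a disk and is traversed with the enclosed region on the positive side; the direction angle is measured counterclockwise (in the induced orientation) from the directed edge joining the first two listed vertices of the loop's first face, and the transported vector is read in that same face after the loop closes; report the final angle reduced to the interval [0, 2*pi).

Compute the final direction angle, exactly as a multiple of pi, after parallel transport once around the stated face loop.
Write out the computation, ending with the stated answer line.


enclosed vertex P0: corner angles sum to (7/3)*pi, defect = 2*pi - (7/3)*pi = -pi/3
by Gauss-Bonnet the loop rotates the vector by the enclosed defect sum (positive orientation, mod 2*pi)
final angle = pi/12 - pi/3 = (7/4)*pi (mod 2*pi)

Answer: final direction angle = (7/4)*pi


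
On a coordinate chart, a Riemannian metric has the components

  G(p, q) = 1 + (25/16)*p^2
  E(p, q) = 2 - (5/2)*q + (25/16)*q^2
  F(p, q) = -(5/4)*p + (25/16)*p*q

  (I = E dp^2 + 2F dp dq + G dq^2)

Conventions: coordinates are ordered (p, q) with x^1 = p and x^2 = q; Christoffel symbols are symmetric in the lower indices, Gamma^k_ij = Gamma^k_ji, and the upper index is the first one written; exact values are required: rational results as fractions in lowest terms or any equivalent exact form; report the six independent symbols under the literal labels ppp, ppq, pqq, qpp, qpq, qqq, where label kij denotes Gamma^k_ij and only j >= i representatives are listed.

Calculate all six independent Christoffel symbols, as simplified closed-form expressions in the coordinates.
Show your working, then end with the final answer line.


E = 2 - (5/2)*q + (25/16)*q^2; F = -(5/4)*p + (25/16)*p*q; G = 1 + (25/16)*p^2
Gamma^k_ij = (1/2) g^{kl} (d_i g_jl + d_j g_il - d_l g_ij), with g^inv = (1/(EG-F^2)) [[G, -F], [-F, E]]
first partials: E_p = 0, E_q = -5/2 + (25/8)*q, F_p = -5/4 + (25/16)*q, F_q = (25/16)*p, G_p = (25/8)*p, G_q = 0
D = EG - F^2 = 2 - (5/2)*q + (25/16)*q^2 + (25/16)*p^2
expanded: Gamma^p_pp = (G E_p - 2F F_p + F E_q)/(2D), Gamma^p_pq = (G E_q - F G_p)/(2D), Gamma^p_qq = (2G F_q - G G_p - F G_q)/(2D), Gamma^q_pp = (2E F_p - E E_q - F E_p)/(2D), Gamma^q_pq = (E G_p - F E_q)/(2D), Gamma^q_qq = (E G_q - 2F F_q + F G_p)/(2D); substitute and cancel common factors

Answer: Gamma_ppp = 0, Gamma_ppq = (25*q - 20)/(25*p^2 + 25*q^2 - 40*q + 32), Gamma_pqq = 0, Gamma_qpp = 0, Gamma_qpq = 25*p/(25*p^2 + 25*q^2 - 40*q + 32), Gamma_qqq = 0


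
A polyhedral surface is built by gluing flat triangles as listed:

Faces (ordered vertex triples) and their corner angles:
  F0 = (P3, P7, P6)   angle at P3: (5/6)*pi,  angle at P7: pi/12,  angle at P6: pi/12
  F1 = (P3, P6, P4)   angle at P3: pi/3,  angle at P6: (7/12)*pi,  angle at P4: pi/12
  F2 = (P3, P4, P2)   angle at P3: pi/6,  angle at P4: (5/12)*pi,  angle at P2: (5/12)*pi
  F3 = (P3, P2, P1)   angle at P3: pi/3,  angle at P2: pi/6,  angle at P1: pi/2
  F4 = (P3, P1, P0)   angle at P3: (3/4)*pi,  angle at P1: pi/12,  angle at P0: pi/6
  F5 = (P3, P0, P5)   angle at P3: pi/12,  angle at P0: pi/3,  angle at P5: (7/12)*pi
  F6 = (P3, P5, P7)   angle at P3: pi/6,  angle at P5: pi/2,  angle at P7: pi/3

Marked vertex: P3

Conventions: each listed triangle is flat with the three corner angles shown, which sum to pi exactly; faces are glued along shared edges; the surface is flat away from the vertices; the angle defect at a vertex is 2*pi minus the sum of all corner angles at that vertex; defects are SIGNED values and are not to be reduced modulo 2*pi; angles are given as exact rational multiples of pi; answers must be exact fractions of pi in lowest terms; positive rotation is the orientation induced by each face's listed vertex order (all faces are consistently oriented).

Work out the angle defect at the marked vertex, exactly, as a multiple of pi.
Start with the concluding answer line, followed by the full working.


Answer: defect(P3) = (-2/3)*pi

Sum of corner angles at P3: (8/3)*pi
defect = 2*pi - (8/3)*pi


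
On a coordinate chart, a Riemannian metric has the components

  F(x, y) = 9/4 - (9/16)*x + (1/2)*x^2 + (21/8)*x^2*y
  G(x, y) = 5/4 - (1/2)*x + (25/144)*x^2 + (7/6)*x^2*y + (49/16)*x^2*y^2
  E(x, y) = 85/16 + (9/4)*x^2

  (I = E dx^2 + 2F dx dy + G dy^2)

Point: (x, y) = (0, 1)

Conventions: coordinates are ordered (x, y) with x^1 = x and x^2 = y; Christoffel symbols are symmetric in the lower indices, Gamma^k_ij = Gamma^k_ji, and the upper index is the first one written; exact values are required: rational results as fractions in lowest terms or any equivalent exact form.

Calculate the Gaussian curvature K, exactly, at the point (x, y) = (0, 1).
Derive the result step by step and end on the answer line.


E = 85/16, F = 9/4, G = 5/4, EG - F^2 = 101/64 at the point
E_x = 0, E_y = 0, F_x = -9/16, F_y = 0, G_x = -1/2, G_y = 0
E_yy = 0, F_xy = 0, G_xx = 317/36
Apply the Brioschi formula K = (det M1 - det M2)/(EG - F^2)^2 over the derivative matrices of E, F, G.
M1 = [[-E_yy/2 + F_xy - G_xx/2, E_x/2, F_x - E_y/2], [F_y - G_x/2, E, F], [G_y/2, F, G]] = [[-317/72, 0, -9/16], [1/4, 85/16, 9/4], [0, 9/4, 5/4]]; det M1 = -33475/4608
M2 = [[0, E_y/2, G_x/2], [E_y/2, E, F], [G_x/2, F, G]] = [[0, 0, -1/4], [0, 85/16, 9/4], [-1/4, 9/4, 5/4]]; det M2 = -85/256
det M1 - det M2 = -31945/4608; K = -31945/4608 / (101/64)^2 = -255560/91809

Answer: K = -255560/91809


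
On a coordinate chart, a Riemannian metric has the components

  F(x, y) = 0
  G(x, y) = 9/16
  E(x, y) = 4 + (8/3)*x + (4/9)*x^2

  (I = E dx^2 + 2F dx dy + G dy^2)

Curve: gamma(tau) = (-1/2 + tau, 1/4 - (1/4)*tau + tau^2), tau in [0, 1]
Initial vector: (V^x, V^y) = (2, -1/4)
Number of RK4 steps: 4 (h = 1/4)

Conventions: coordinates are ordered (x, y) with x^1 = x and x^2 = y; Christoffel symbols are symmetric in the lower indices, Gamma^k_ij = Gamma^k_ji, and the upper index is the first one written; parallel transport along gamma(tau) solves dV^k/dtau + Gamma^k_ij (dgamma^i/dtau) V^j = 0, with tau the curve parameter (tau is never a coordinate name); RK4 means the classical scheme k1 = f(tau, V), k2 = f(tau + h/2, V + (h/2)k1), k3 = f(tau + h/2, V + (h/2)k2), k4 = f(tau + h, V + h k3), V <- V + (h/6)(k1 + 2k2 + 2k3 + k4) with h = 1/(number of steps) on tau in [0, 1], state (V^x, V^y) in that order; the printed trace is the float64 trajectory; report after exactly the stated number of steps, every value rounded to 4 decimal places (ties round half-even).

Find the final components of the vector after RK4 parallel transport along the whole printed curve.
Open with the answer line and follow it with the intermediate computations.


Answer: V^x = 1.4286, V^y = -0.2500

gamma'(tau) = (1, -1/4 + 2*tau); f(tau, V)^k = -Gamma^k_ij(gamma(tau)) gamma'^i(tau) V^j; h = 1/4; intermediate values shown to 6 dp
curve data and Christoffel symbols at the stage parameters:
  tau = 0.000000: gamma = (-0.500000, 0.250000), gamma' = (1.000000, -0.250000); Gamma_xxx = 0.400000, Gamma_xxy = 0.000000, Gamma_xyy = 0.000000, Gamma_yxx = 0.000000, Gamma_yxy = 0.000000, Gamma_yyy = 0.000000
  tau = 0.125000: gamma = (-0.375000, 0.234375), gamma' = (1.000000, 0.000000); Gamma_xxx = 0.380952, Gamma_xxy = 0.000000, Gamma_xyy = 0.000000, Gamma_yxx = 0.000000, Gamma_yxy = 0.000000, Gamma_yyy = 0.000000
  tau = 0.250000: gamma = (-0.250000, 0.250000), gamma' = (1.000000, 0.250000); Gamma_xxx = 0.363636, Gamma_xxy = 0.000000, Gamma_xyy = 0.000000, Gamma_yxx = 0.000000, Gamma_yxy = 0.000000, Gamma_yyy = 0.000000
  tau = 0.375000: gamma = (-0.125000, 0.296875), gamma' = (1.000000, 0.500000); Gamma_xxx = 0.347826, Gamma_xxy = 0.000000, Gamma_xyy = 0.000000, Gamma_yxx = 0.000000, Gamma_yxy = 0.000000, Gamma_yyy = 0.000000
  tau = 0.500000: gamma = (0.000000, 0.375000), gamma' = (1.000000, 0.750000); Gamma_xxx = 0.333333, Gamma_xxy = 0.000000, Gamma_xyy = 0.000000, Gamma_yxx = 0.000000, Gamma_yxy = 0.000000, Gamma_yyy = 0.000000
  tau = 0.625000: gamma = (0.125000, 0.484375), gamma' = (1.000000, 1.000000); Gamma_xxx = 0.320000, Gamma_xxy = 0.000000, Gamma_xyy = 0.000000, Gamma_yxx = 0.000000, Gamma_yxy = 0.000000, Gamma_yyy = 0.000000
  tau = 0.750000: gamma = (0.250000, 0.625000), gamma' = (1.000000, 1.250000); Gamma_xxx = 0.307692, Gamma_xxy = 0.000000, Gamma_xyy = 0.000000, Gamma_yxx = 0.000000, Gamma_yxy = 0.000000, Gamma_yyy = 0.000000
  tau = 0.875000: gamma = (0.375000, 0.796875), gamma' = (1.000000, 1.500000); Gamma_xxx = 0.296296, Gamma_xxy = 0.000000, Gamma_xyy = 0.000000, Gamma_yxx = 0.000000, Gamma_yxy = 0.000000, Gamma_yyy = 0.000000
  tau = 1.000000: gamma = (0.500000, 1.000000), gamma' = (1.000000, 1.750000); Gamma_xxx = 0.285714, Gamma_xxy = 0.000000, Gamma_xyy = 0.000000, Gamma_yxx = 0.000000, Gamma_yxy = 0.000000, Gamma_yyy = 0.000000
step 0: V^x = 2.0000, V^y = -0.2500
step 1: k1 = (-0.800000, 0.000000), k2 = (-0.723810, 0.000000), k3 = (-0.727438, 0.000000), k4 = (-0.661142, 0.000000); V <- V + (h/6)(k1 + 2k2 + 2k3 + k4): V^x = 1.8182, V^y = -0.2500
step 2: k1 = (-0.661157, 0.000000), k2 = (-0.603665, 0.000000), k3 = (-0.606165, 0.000000), k4 = (-0.555547, 0.000000); V <- V + (h/6)(k1 + 2k2 + 2k3 + k4): V^x = 1.6667, V^y = -0.2500
step 3: k1 = (-0.555556, 0.000000), k2 = (-0.511111, 0.000000), k3 = (-0.512889, 0.000000), k4 = (-0.473368, 0.000000); V <- V + (h/6)(k1 + 2k2 + 2k3 + k4): V^x = 1.5385, V^y = -0.2500
step 4: k1 = (-0.473373, 0.000000), k2 = (-0.438308, 0.000000), k3 = (-0.439607, 0.000000), k4 = (-0.408160, 0.000000); V <- V + (h/6)(k1 + 2k2 + 2k3 + k4): V^x = 1.4286, V^y = -0.2500


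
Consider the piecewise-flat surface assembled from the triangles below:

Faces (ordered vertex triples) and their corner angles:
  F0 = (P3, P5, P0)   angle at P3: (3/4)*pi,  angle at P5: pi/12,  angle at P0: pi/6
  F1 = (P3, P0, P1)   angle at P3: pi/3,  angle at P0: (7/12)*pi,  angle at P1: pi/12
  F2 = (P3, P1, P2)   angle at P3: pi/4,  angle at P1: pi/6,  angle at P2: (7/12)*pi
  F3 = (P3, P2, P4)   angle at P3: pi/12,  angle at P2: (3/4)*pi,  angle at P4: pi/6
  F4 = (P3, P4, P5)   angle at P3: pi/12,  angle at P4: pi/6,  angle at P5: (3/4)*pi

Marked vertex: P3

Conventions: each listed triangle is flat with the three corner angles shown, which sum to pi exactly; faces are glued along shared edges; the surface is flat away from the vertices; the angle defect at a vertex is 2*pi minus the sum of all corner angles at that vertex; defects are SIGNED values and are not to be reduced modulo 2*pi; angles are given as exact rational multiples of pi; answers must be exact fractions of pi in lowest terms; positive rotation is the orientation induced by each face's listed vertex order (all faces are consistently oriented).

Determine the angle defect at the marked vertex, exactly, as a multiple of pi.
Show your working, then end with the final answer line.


Sum of corner angles at P3: (3/2)*pi
defect = 2*pi - (3/2)*pi

Answer: defect(P3) = pi/2


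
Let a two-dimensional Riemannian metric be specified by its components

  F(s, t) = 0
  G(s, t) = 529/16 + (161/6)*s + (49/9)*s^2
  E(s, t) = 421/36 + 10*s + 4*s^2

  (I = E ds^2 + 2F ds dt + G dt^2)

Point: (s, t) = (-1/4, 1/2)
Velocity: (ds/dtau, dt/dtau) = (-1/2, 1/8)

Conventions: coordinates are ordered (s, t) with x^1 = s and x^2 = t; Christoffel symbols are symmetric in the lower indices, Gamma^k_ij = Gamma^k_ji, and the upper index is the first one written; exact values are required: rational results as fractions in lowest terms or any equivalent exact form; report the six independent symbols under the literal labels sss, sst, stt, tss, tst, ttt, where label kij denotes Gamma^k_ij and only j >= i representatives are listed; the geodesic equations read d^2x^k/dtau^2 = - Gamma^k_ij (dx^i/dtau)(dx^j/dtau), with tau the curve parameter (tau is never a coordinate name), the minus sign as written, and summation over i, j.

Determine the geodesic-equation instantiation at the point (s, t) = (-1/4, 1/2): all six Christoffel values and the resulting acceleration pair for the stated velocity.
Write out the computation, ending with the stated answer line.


E = 85/9, F = 0, G = 961/36 at the point
E_s = 8, E_t = 0, F_s = 0, F_t = 0, G_s = 217/9, G_t = 0
EG - F^2 = 81685/324;  g^inv = (324/81685) * [[961/36, 0], [0, 85/9]]
first-kind symbols [ij,l] = (1/2)(d_i g_jl + d_j g_il - d_l g_ij): [ss,s] = E_s/2 = 4, [ss,t] = F_s - E_t/2 = 0, [st,s] = E_t/2 = 0, [st,t] = G_s/2 = 217/18, [tt,s] = F_t - G_s/2 = -217/18, [tt,t] = G_t/2 = 0
Gamma^s_ij = (G*[ij,s] - F*[ij,t])/(EG - F^2), Gamma^t_ij = (E*[ij,t] - F*[ij,s])/(EG - F^2)
Gamma_sss = 36/85, Gamma_sst = 0, Gamma_stt = -217/170, Gamma_tss = 0, Gamma_tst = 14/31, Gamma_ttt = 0
d^2s/dtau^2 = -(Gamma_sss*(-1/2)^2 + 2*Gamma_sst*(-1/2)*(1/8) + Gamma_stt*(1/8)^2) = -11/128
d^2t/dtau^2 = -(Gamma_tss*(-1/2)^2 + 2*Gamma_tst*(-1/2)*(1/8) + Gamma_ttt*(1/8)^2) = 7/124

Answer: Gamma_sss = 36/85, Gamma_sst = 0, Gamma_stt = -217/170, Gamma_tss = 0, Gamma_tst = 14/31, Gamma_ttt = 0; accelerations (d^2s/dtau^2, d^2t/dtau^2) = (-11/128, 7/124)


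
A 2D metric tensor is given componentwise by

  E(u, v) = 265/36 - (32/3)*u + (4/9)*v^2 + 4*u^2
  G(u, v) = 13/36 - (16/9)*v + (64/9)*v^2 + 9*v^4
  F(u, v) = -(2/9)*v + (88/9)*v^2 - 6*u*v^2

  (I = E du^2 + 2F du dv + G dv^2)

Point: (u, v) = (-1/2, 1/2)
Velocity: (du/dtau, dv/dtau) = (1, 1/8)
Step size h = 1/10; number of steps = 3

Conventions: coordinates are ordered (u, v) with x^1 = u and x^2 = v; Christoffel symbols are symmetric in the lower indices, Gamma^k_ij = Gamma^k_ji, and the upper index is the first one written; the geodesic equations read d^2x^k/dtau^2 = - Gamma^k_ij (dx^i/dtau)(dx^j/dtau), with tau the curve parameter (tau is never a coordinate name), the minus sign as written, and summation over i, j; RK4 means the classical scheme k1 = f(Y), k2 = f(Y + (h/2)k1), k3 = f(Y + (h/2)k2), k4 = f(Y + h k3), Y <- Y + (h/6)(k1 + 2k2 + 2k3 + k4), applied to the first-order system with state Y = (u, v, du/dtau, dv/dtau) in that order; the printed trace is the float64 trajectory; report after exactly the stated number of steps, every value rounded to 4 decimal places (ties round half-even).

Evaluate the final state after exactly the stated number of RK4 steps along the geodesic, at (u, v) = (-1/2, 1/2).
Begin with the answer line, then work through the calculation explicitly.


Answer: u = -0.1732, v = 0.5400, du/dtau = 1.1962, dv/dtau = 0.1412

f(Y) = (du/dtau, dv/dtau, -Gamma^u_ij Y'^i Y'^j, -Gamma^v_ij Y'^i Y'^j) with the Gammas evaluated at the stage position; h = 0.100000; intermediate values shown to 6 dp
step 0: u = -0.5000, v = 0.5000, du/dtau = 1.0000, dv/dtau = 0.1250
step 1:
  k1: at (u, v) = (-0.500000, 0.500000), (du/dtau, dv/dtau) = (1.000000, 0.125000); Gamma_uuu = -0.514416, Gamma_uuv = 0.025959, Gamma_uvv = 0.489650, Gamma_vuu = -0.075094, Gamma_vuv = -0.044161, Gamma_vvv = 1.879676; k1 = (1.000000, 0.125000, 0.500275, 0.056764)
  k2: at (u, v) = (-0.450000, 0.506250), (du/dtau, dv/dtau) = (1.025014, 0.127838); Gamma_uuu = -0.528564, Gamma_uuv = 0.028100, Gamma_uvv = 0.512807, Gamma_vuu = -0.070352, Gamma_vuv = -0.046246, Gamma_vvv = 1.847867; k2 = (1.025014, 0.127838, 0.539593, 0.055836)
  k3: at (u, v) = (-0.448749, 0.506392), (du/dtau, dv/dtau) = (1.026980, 0.127792); Gamma_uuu = -0.528927, Gamma_uuv = 0.028155, Gamma_uvv = 0.513393, Gamma_vuu = -0.070240, Gamma_vuv = -0.046298, Gamma_vvv = 1.847122; k3 = (1.026980, 0.127792, 0.542079, 0.056068)
  k4: at (u, v) = (-0.397302, 0.512779), (du/dtau, dv/dtau) = (1.054208, 0.130607); Gamma_uuu = -0.544324, Gamma_uuv = 0.030595, Gamma_uvv = 0.539058, Gamma_vuu = -0.065382, Gamma_vuv = -0.048594, Gamma_vvv = 1.814069; k4 = (1.054208, 0.130607, 0.587317, 0.055099)
  Y <- Y + (h/6)(k1 + 2k2 + 2k3 + k4): u = -0.3974, v = 0.5128, du/dtau = 1.0542, dv/dtau = 0.1306
step 2:
  k1: at (u, v) = (-0.397363, 0.512781), (du/dtau, dv/dtau) = (1.054182, 0.130595); Gamma_uuu = -0.544306, Gamma_uuv = 0.030593, Gamma_uvv = 0.539037, Gamma_vuu = -0.065384, Gamma_vuv = -0.048593, Gamma_vvv = 1.814072; k1 = (1.054182, 0.130595, 0.587270, 0.055102)
  k2: at (u, v) = (-0.344654, 0.519311), (du/dtau, dv/dtau) = (1.083546, 0.133350); Gamma_uuu = -0.561011, Gamma_uuv = 0.033374, Gamma_uvv = 0.567461, Gamma_vuu = -0.060415, Gamma_vuv = -0.051121, Gamma_vvv = 1.779698; k2 = (1.083546, 0.133350, 0.638932, 0.054058)
  k3: at (u, v) = (-0.343186, 0.519449), (du/dtau, dv/dtau) = (1.086129, 0.133297); Gamma_uuu = -0.561490, Gamma_uuv = 0.033450, Gamma_uvv = 0.568233, Gamma_vuu = -0.060295, Gamma_vuv = -0.051189, Gamma_vvv = 1.778903; k3 = (1.086129, 0.133297, 0.642593, 0.054343)
  k4: at (u, v) = (-0.288751, 0.526111), (du/dtau, dv/dtau) = (1.118442, 0.136029); Gamma_uuu = -0.579843, Gamma_uuv = 0.036666, Gamma_uvv = 0.600105, Gamma_vuu = -0.055200, Gamma_vuv = -0.054007, Gamma_vvv = 1.743022; k4 = (1.118442, 0.136029, 0.703071, 0.053231)
  Y <- Y + (h/6)(k1 + 2k2 + 2k3 + k4): u = -0.2888, v = 0.5261, du/dtau = 1.1184, dv/dtau = 0.1360
step 3:
  k1: at (u, v) = (-0.288831, 0.526113), (du/dtau, dv/dtau) = (1.118405, 0.136013); Gamma_uuu = -0.579816, Gamma_uuv = 0.036663, Gamma_uvv = 0.600071, Gamma_vuu = -0.055203, Gamma_vuv = -0.054004, Gamma_vvv = 1.743028; k1 = (1.118405, 0.136013, 0.702996, 0.053234)
  k2: at (u, v) = (-0.232910, 0.532914), (du/dtau, dv/dtau) = (1.153555, 0.138675); Gamma_uuu = -0.599903, Gamma_uuv = 0.040382, Gamma_uvv = 0.635779, Gamma_vuu = -0.049994, Gamma_vuv = -0.057143, Gamma_vvv = 1.705520; k2 = (1.153555, 0.138675, 0.773138, 0.052011)
  k3: at (u, v) = (-0.231153, 0.533047), (du/dtau, dv/dtau) = (1.157062, 0.138614); Gamma_uuu = -0.600553, Gamma_uuv = 0.040495, Gamma_uvv = 0.636845, Gamma_vuu = -0.049862, Gamma_vuv = -0.057236, Gamma_vvv = 1.704639; k3 = (1.157062, 0.138614, 0.778791, 0.052361)
  k4: at (u, v) = (-0.173124, 0.539974), (du/dtau, dv/dtau) = (1.196285, 0.141250); Gamma_uuu = -0.622883, Gamma_uuv = 0.044876, Gamma_uvv = 0.677494, Gamma_vuu = -0.044523, Gamma_vuv = -0.060788, Gamma_vvv = 1.665182; k4 = (1.196285, 0.141250, 0.862723, 0.051037)
  Y <- Y + (h/6)(k1 + 2k2 + 2k3 + k4): u = -0.1732, v = 0.5400, du/dtau = 1.1962, dv/dtau = 0.1412


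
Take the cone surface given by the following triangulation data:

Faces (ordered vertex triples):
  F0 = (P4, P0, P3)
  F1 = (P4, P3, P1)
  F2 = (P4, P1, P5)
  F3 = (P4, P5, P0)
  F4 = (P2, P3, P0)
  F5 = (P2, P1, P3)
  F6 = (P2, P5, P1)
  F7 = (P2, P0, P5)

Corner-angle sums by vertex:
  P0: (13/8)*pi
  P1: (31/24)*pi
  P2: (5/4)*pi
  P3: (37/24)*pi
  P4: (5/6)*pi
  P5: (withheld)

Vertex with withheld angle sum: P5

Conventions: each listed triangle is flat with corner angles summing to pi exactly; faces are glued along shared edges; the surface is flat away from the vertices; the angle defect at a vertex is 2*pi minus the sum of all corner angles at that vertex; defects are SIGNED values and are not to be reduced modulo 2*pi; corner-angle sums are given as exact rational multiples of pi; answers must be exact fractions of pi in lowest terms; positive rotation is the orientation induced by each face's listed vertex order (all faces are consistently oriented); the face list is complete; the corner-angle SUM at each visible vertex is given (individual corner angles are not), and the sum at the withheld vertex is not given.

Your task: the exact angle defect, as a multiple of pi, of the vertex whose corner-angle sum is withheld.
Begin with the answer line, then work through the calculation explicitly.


Answer: defect(P5) = (13/24)*pi

V = 6, E = 12, F = 8; chi = V - E + F = 2
Gauss-Bonnet: total defect = 2*pi*chi = 4*pi; visible defects sum to (83/24)*pi


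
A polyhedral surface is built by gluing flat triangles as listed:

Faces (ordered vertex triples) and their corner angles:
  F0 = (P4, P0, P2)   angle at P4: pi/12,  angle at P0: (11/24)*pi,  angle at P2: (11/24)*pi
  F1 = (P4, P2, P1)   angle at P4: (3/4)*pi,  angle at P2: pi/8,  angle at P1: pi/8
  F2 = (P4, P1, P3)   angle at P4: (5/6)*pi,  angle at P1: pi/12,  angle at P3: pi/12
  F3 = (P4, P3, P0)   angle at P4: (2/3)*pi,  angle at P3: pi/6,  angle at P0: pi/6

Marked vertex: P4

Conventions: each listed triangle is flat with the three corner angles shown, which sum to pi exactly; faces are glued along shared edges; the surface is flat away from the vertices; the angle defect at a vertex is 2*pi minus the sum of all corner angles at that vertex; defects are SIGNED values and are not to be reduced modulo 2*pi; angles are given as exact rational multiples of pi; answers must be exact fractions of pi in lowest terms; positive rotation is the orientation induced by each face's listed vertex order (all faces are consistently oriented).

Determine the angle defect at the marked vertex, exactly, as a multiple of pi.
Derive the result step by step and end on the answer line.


Sum of corner angles at P4: (7/3)*pi
defect = 2*pi - (7/3)*pi

Answer: defect(P4) = -pi/3


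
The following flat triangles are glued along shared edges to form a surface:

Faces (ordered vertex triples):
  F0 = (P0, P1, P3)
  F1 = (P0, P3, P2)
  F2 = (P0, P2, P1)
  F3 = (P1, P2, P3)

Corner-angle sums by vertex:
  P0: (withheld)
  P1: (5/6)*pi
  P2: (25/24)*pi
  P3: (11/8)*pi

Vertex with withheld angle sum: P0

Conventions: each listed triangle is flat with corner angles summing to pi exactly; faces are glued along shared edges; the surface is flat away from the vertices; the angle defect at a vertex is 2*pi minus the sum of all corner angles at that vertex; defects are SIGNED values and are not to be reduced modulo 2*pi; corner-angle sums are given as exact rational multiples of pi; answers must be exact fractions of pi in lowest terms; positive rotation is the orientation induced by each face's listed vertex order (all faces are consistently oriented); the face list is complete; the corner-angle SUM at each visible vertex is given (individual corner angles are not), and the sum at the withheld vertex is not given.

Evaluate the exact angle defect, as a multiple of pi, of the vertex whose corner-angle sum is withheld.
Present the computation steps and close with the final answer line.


V = 4, E = 6, F = 4; chi = V - E + F = 2
Gauss-Bonnet: total defect = 2*pi*chi = 4*pi; visible defects sum to (11/4)*pi

Answer: defect(P0) = (5/4)*pi
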